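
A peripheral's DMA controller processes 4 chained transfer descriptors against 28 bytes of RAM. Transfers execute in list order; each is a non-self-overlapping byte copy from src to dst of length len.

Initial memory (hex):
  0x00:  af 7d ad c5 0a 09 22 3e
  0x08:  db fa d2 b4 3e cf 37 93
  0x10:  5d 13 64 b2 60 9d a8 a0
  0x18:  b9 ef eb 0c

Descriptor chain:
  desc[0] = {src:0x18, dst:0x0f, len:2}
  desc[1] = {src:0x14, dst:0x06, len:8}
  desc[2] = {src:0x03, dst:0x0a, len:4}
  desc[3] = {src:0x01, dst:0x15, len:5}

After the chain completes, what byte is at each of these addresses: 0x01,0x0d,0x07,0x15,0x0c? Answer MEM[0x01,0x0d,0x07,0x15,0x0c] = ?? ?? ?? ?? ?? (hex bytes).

MEM[0x01,0x0d,0x07,0x15,0x0c] = 7d 60 9d 7d 09

D0: mem[0x0f..0x10] <- [b9 ef]
D1: mem[0x06..0x0d] <- [60 9d a8 a0 b9 ef eb 0c]
D2: mem[0x0a..0x0d] <- [c5 0a 09 60]
D3: mem[0x15..0x19] <- [7d ad c5 0a 09]
query mem[0x01]=0x7d, mem[0x0d]=0x60, mem[0x07]=0x9d, mem[0x15]=0x7d, mem[0x0c]=0x09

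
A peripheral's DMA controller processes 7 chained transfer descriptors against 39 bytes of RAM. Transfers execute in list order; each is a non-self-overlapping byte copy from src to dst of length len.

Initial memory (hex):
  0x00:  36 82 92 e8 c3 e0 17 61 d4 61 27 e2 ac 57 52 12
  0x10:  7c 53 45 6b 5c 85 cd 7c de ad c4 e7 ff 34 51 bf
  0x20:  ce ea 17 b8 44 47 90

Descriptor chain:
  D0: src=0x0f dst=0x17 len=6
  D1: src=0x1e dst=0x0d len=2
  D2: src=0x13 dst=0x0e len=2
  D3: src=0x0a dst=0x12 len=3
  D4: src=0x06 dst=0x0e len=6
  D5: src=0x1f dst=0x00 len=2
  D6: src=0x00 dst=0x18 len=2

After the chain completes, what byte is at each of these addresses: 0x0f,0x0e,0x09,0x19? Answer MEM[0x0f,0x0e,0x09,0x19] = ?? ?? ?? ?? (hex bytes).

MEM[0x0f,0x0e,0x09,0x19] = 61 17 61 ce

#0 dst[0x17+6] := {0x12,0x7c,0x53,0x45,0x6b,0x5c}
#1 dst[0x0d+2] := {0x51,0xbf}
#2 dst[0x0e+2] := {0x6b,0x5c}
#3 dst[0x12+3] := {0x27,0xe2,0xac}
#4 dst[0x0e+6] := {0x17,0x61,0xd4,0x61,0x27,0xe2}
#5 dst[0x00+2] := {0xbf,0xce}
#6 dst[0x18+2] := {0xbf,0xce}
query mem[0x0f]=0x61, mem[0x0e]=0x17, mem[0x09]=0x61, mem[0x19]=0xce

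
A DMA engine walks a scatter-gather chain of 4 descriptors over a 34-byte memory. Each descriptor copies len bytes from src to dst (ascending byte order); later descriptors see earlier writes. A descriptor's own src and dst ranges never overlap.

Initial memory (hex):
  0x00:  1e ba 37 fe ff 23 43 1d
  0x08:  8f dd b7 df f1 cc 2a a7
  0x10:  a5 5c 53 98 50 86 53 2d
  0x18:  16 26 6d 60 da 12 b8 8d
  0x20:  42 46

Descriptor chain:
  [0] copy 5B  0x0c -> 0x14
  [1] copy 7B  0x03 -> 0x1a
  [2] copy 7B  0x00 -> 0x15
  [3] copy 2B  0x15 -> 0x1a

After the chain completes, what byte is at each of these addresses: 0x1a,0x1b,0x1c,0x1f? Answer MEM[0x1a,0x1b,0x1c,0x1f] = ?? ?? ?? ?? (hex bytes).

MEM[0x1a,0x1b,0x1c,0x1f] = 1e ba 23 8f

  after D0: wrote 5B at 0x14 = f1cc2aa7a5
  after D1: wrote 7B at 0x1a = feff23431d8fdd
  after D2: wrote 7B at 0x15 = 1eba37feff2343
  after D3: wrote 2B at 0x1a = 1eba
query mem[0x1a]=0x1e, mem[0x1b]=0xba, mem[0x1c]=0x23, mem[0x1f]=0x8f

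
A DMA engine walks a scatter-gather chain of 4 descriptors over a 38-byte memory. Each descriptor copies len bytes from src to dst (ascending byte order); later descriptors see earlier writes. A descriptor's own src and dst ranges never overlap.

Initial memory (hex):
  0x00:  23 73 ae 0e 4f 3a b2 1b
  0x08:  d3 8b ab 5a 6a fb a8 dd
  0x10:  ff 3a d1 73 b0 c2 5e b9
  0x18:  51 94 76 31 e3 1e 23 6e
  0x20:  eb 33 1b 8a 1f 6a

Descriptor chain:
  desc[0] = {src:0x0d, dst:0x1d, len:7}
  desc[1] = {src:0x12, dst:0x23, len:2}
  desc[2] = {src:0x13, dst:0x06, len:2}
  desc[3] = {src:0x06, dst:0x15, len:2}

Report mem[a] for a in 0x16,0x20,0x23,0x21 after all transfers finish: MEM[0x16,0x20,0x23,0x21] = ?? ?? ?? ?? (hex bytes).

MEM[0x16,0x20,0x23,0x21] = b0 ff d1 3a

D0: mem[0x1d..0x23] <- [fb a8 dd ff 3a d1 73]
D1: mem[0x23..0x24] <- [d1 73]
D2: mem[0x06..0x07] <- [73 b0]
D3: mem[0x15..0x16] <- [73 b0]
query mem[0x16]=0xb0, mem[0x20]=0xff, mem[0x23]=0xd1, mem[0x21]=0x3a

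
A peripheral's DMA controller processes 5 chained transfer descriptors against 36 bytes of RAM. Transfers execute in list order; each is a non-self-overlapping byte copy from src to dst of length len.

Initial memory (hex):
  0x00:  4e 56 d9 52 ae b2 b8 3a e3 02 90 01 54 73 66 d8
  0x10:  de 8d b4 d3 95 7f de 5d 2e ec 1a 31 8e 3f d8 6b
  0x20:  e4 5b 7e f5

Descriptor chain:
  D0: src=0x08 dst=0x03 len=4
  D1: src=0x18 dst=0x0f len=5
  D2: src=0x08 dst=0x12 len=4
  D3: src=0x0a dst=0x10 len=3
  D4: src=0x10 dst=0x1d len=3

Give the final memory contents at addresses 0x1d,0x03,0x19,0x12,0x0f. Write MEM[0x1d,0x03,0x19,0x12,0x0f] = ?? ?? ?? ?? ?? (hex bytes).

MEM[0x1d,0x03,0x19,0x12,0x0f] = 90 e3 ec 54 2e

#0 dst[0x03+4] := {0xe3,0x02,0x90,0x01}
#1 dst[0x0f+5] := {0x2e,0xec,0x1a,0x31,0x8e}
#2 dst[0x12+4] := {0xe3,0x02,0x90,0x01}
#3 dst[0x10+3] := {0x90,0x01,0x54}
#4 dst[0x1d+3] := {0x90,0x01,0x54}
query mem[0x1d]=0x90, mem[0x03]=0xe3, mem[0x19]=0xec, mem[0x12]=0x54, mem[0x0f]=0x2e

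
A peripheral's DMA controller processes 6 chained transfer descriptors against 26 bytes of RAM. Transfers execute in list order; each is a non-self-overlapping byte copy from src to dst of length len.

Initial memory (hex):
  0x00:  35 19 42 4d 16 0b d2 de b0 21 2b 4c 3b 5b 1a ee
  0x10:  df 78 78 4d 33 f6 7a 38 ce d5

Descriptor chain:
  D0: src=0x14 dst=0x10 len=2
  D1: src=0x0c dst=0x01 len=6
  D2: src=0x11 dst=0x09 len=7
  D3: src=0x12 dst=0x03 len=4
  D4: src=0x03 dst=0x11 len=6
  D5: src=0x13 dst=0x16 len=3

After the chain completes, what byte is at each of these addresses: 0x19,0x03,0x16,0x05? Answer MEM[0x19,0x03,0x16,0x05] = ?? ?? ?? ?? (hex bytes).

MEM[0x19,0x03,0x16,0x05] = d5 78 33 33

  after D0: wrote 2B at 0x10 = 33f6
  after D1: wrote 6B at 0x01 = 3b5b1aee33f6
  after D2: wrote 7B at 0x09 = f6784d33f67a38
  after D3: wrote 4B at 0x03 = 784d33f6
  after D4: wrote 6B at 0x11 = 784d33f6deb0
  after D5: wrote 3B at 0x16 = 33f6de
query mem[0x19]=0xd5, mem[0x03]=0x78, mem[0x16]=0x33, mem[0x05]=0x33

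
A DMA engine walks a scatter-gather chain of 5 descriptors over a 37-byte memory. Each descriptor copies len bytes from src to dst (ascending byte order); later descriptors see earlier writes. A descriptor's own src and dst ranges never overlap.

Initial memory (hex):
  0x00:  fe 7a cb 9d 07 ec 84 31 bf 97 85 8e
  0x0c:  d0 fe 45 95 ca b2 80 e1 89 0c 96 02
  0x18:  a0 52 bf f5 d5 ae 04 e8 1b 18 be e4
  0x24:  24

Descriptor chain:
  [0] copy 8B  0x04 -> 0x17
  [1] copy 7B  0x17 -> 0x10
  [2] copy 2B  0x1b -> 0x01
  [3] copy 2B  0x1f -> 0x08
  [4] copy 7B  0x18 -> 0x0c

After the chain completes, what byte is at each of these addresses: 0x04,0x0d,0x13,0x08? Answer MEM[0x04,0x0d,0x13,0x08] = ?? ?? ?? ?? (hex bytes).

D0: mem[0x17..0x1e] <- [07 ec 84 31 bf 97 85 8e]
D1: mem[0x10..0x16] <- [07 ec 84 31 bf 97 85]
D2: mem[0x01..0x02] <- [bf 97]
D3: mem[0x08..0x09] <- [e8 1b]
D4: mem[0x0c..0x12] <- [ec 84 31 bf 97 85 8e]
query mem[0x04]=0x07, mem[0x0d]=0x84, mem[0x13]=0x31, mem[0x08]=0xe8

MEM[0x04,0x0d,0x13,0x08] = 07 84 31 e8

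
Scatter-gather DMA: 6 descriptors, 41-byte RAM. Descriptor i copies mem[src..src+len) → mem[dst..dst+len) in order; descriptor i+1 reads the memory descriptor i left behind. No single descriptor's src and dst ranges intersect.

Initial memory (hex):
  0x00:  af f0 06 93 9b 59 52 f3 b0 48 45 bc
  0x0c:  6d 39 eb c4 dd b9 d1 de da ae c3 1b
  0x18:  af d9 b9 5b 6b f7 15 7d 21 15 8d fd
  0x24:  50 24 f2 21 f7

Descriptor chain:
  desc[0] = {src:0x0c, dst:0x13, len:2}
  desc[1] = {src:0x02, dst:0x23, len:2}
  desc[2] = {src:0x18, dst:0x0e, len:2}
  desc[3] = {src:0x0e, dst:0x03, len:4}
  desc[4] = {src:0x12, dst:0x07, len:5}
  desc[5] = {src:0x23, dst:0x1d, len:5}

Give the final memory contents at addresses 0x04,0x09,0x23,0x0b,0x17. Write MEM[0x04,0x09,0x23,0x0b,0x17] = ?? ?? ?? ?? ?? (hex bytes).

#0 dst[0x13+2] := {0x6d,0x39}
#1 dst[0x23+2] := {0x06,0x93}
#2 dst[0x0e+2] := {0xaf,0xd9}
#3 dst[0x03+4] := {0xaf,0xd9,0xdd,0xb9}
#4 dst[0x07+5] := {0xd1,0x6d,0x39,0xae,0xc3}
#5 dst[0x1d+5] := {0x06,0x93,0x24,0xf2,0x21}
query mem[0x04]=0xd9, mem[0x09]=0x39, mem[0x23]=0x06, mem[0x0b]=0xc3, mem[0x17]=0x1b

MEM[0x04,0x09,0x23,0x0b,0x17] = d9 39 06 c3 1b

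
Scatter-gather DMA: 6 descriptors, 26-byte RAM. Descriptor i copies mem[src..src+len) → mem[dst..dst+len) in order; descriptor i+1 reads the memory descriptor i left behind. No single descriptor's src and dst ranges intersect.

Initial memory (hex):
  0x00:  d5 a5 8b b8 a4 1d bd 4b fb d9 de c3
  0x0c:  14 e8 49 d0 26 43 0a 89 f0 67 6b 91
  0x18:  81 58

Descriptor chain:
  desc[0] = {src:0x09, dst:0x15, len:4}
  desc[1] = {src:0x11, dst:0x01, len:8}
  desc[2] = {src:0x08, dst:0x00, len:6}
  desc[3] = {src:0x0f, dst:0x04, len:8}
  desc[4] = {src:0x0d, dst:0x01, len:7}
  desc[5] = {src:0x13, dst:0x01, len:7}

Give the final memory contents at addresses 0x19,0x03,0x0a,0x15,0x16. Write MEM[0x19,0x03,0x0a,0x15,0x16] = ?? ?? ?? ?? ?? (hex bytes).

#0 dst[0x15+4] := {0xd9,0xde,0xc3,0x14}
#1 dst[0x01+8] := {0x43,0x0a,0x89,0xf0,0xd9,0xde,0xc3,0x14}
#2 dst[0x00+6] := {0x14,0xd9,0xde,0xc3,0x14,0xe8}
#3 dst[0x04+8] := {0xd0,0x26,0x43,0x0a,0x89,0xf0,0xd9,0xde}
#4 dst[0x01+7] := {0xe8,0x49,0xd0,0x26,0x43,0x0a,0x89}
#5 dst[0x01+7] := {0x89,0xf0,0xd9,0xde,0xc3,0x14,0x58}
query mem[0x19]=0x58, mem[0x03]=0xd9, mem[0x0a]=0xd9, mem[0x15]=0xd9, mem[0x16]=0xde

MEM[0x19,0x03,0x0a,0x15,0x16] = 58 d9 d9 d9 de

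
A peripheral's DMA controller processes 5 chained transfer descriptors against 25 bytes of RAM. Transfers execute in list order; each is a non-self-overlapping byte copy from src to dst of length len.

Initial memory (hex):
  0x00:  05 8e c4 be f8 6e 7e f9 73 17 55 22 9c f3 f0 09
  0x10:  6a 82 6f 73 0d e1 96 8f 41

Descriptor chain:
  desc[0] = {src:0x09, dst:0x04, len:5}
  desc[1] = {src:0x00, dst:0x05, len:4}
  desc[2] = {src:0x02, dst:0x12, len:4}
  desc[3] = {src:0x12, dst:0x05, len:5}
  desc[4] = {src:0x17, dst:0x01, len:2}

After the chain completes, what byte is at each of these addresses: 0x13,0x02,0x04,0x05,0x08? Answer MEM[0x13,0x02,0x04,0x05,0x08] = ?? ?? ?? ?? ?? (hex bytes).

MEM[0x13,0x02,0x04,0x05,0x08] = be 41 17 c4 05

  after D0: wrote 5B at 0x04 = 1755229cf3
  after D1: wrote 4B at 0x05 = 058ec4be
  after D2: wrote 4B at 0x12 = c4be1705
  after D3: wrote 5B at 0x05 = c4be170596
  after D4: wrote 2B at 0x01 = 8f41
query mem[0x13]=0xbe, mem[0x02]=0x41, mem[0x04]=0x17, mem[0x05]=0xc4, mem[0x08]=0x05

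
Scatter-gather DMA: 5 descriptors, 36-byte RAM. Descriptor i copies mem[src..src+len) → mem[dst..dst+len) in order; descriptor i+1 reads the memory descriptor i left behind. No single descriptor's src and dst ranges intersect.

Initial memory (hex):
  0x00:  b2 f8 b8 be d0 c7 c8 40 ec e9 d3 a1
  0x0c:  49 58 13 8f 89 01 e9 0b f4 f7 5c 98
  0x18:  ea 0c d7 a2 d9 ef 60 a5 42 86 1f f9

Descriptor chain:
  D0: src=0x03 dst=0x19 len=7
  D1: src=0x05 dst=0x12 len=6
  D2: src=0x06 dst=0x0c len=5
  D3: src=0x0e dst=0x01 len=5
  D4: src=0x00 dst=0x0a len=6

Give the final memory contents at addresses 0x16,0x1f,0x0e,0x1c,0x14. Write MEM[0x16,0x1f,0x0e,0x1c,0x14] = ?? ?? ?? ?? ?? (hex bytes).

D0: mem[0x19..0x1f] <- [be d0 c7 c8 40 ec e9]
D1: mem[0x12..0x17] <- [c7 c8 40 ec e9 d3]
D2: mem[0x0c..0x10] <- [c8 40 ec e9 d3]
D3: mem[0x01..0x05] <- [ec e9 d3 01 c7]
D4: mem[0x0a..0x0f] <- [b2 ec e9 d3 01 c7]
query mem[0x16]=0xe9, mem[0x1f]=0xe9, mem[0x0e]=0x01, mem[0x1c]=0xc8, mem[0x14]=0x40

MEM[0x16,0x1f,0x0e,0x1c,0x14] = e9 e9 01 c8 40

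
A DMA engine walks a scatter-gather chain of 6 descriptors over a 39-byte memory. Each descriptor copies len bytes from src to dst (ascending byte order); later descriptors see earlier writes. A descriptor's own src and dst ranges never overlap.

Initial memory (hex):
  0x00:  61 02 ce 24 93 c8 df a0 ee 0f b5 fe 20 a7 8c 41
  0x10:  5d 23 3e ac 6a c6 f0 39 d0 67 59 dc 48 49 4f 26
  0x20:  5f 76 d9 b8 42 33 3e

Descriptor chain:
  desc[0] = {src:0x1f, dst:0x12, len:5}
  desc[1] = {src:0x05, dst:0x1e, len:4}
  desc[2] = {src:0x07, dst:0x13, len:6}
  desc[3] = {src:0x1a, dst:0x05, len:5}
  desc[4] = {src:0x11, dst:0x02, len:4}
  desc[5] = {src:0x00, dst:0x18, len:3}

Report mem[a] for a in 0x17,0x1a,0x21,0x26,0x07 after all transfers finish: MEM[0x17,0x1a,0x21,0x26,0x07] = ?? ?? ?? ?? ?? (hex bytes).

MEM[0x17,0x1a,0x21,0x26,0x07] = fe 23 ee 3e 48

D0: mem[0x12..0x16] <- [26 5f 76 d9 b8]
D1: mem[0x1e..0x21] <- [c8 df a0 ee]
D2: mem[0x13..0x18] <- [a0 ee 0f b5 fe 20]
D3: mem[0x05..0x09] <- [59 dc 48 49 c8]
D4: mem[0x02..0x05] <- [23 26 a0 ee]
D5: mem[0x18..0x1a] <- [61 02 23]
query mem[0x17]=0xfe, mem[0x1a]=0x23, mem[0x21]=0xee, mem[0x26]=0x3e, mem[0x07]=0x48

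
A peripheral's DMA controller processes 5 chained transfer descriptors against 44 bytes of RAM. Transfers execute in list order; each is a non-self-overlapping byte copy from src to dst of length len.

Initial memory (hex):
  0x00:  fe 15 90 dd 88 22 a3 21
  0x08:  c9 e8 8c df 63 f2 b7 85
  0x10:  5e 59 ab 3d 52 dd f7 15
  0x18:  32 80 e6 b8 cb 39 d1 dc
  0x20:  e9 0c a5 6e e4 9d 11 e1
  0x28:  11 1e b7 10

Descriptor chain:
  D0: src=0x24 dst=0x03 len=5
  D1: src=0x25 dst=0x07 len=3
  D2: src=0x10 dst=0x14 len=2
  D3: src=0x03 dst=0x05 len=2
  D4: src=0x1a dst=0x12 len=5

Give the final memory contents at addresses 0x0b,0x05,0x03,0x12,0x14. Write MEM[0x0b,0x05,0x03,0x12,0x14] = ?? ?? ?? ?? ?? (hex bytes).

#0 dst[0x03+5] := {0xe4,0x9d,0x11,0xe1,0x11}
#1 dst[0x07+3] := {0x9d,0x11,0xe1}
#2 dst[0x14+2] := {0x5e,0x59}
#3 dst[0x05+2] := {0xe4,0x9d}
#4 dst[0x12+5] := {0xe6,0xb8,0xcb,0x39,0xd1}
query mem[0x0b]=0xdf, mem[0x05]=0xe4, mem[0x03]=0xe4, mem[0x12]=0xe6, mem[0x14]=0xcb

MEM[0x0b,0x05,0x03,0x12,0x14] = df e4 e4 e6 cb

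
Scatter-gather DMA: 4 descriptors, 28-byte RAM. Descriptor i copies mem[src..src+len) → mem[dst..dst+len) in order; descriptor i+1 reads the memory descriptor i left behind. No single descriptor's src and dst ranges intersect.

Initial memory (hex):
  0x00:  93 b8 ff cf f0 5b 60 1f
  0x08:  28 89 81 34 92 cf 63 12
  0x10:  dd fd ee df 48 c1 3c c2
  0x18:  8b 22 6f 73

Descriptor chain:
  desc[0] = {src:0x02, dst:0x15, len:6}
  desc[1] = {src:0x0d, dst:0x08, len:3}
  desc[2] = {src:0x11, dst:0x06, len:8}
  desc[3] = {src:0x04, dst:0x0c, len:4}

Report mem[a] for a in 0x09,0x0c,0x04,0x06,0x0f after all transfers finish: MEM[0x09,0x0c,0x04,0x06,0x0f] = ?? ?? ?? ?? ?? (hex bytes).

#0 dst[0x15+6] := {0xff,0xcf,0xf0,0x5b,0x60,0x1f}
#1 dst[0x08+3] := {0xcf,0x63,0x12}
#2 dst[0x06+8] := {0xfd,0xee,0xdf,0x48,0xff,0xcf,0xf0,0x5b}
#3 dst[0x0c+4] := {0xf0,0x5b,0xfd,0xee}
query mem[0x09]=0x48, mem[0x0c]=0xf0, mem[0x04]=0xf0, mem[0x06]=0xfd, mem[0x0f]=0xee

MEM[0x09,0x0c,0x04,0x06,0x0f] = 48 f0 f0 fd ee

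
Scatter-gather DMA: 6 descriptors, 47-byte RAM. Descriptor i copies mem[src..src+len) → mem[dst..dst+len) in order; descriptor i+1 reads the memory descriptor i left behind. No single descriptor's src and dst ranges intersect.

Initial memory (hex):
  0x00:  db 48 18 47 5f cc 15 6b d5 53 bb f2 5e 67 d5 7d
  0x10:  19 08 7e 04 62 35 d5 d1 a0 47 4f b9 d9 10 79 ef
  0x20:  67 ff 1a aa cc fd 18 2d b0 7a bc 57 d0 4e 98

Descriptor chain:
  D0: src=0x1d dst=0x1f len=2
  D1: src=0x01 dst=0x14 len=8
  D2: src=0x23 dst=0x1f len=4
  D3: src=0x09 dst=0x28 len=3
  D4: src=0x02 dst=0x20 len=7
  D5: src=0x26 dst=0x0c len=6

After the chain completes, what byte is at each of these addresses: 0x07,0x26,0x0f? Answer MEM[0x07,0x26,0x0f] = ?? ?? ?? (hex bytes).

#0 dst[0x1f+2] := {0x10,0x79}
#1 dst[0x14+8] := {0x48,0x18,0x47,0x5f,0xcc,0x15,0x6b,0xd5}
#2 dst[0x1f+4] := {0xaa,0xcc,0xfd,0x18}
#3 dst[0x28+3] := {0x53,0xbb,0xf2}
#4 dst[0x20+7] := {0x18,0x47,0x5f,0xcc,0x15,0x6b,0xd5}
#5 dst[0x0c+6] := {0xd5,0x2d,0x53,0xbb,0xf2,0x57}
query mem[0x07]=0x6b, mem[0x26]=0xd5, mem[0x0f]=0xbb

MEM[0x07,0x26,0x0f] = 6b d5 bb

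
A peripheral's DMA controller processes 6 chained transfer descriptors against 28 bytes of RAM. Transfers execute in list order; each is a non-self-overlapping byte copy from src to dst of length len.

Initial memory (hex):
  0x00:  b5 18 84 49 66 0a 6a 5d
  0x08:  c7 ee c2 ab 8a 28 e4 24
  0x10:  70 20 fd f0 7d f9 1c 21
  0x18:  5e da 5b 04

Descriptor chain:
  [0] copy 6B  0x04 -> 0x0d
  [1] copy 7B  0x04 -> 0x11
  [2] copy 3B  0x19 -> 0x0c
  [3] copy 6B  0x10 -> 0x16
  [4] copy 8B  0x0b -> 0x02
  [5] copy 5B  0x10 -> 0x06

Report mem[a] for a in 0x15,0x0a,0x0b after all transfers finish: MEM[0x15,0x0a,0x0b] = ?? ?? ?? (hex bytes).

MEM[0x15,0x0a,0x0b] = c7 5d ab

[0] 0x04->0x0d len=6 : 66 0a 6a 5d c7 ee
[1] 0x04->0x11 len=7 : 66 0a 6a 5d c7 ee c2
[2] 0x19->0x0c len=3 : da 5b 04
[3] 0x10->0x16 len=6 : 5d 66 0a 6a 5d c7
[4] 0x0b->0x02 len=8 : ab da 5b 04 6a 5d 66 0a
[5] 0x10->0x06 len=5 : 5d 66 0a 6a 5d
query mem[0x15]=0xc7, mem[0x0a]=0x5d, mem[0x0b]=0xab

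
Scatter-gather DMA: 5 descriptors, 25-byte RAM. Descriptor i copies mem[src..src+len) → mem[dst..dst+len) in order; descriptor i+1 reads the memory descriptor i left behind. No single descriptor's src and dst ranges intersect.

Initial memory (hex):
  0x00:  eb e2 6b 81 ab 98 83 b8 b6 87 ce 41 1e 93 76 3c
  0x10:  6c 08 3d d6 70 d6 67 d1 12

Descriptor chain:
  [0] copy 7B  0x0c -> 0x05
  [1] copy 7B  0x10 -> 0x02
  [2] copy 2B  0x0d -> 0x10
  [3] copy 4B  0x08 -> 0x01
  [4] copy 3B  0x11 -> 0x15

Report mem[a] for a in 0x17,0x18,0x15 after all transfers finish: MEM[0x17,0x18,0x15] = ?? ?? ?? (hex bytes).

#0 dst[0x05+7] := {0x1e,0x93,0x76,0x3c,0x6c,0x08,0x3d}
#1 dst[0x02+7] := {0x6c,0x08,0x3d,0xd6,0x70,0xd6,0x67}
#2 dst[0x10+2] := {0x93,0x76}
#3 dst[0x01+4] := {0x67,0x6c,0x08,0x3d}
#4 dst[0x15+3] := {0x76,0x3d,0xd6}
query mem[0x17]=0xd6, mem[0x18]=0x12, mem[0x15]=0x76

MEM[0x17,0x18,0x15] = d6 12 76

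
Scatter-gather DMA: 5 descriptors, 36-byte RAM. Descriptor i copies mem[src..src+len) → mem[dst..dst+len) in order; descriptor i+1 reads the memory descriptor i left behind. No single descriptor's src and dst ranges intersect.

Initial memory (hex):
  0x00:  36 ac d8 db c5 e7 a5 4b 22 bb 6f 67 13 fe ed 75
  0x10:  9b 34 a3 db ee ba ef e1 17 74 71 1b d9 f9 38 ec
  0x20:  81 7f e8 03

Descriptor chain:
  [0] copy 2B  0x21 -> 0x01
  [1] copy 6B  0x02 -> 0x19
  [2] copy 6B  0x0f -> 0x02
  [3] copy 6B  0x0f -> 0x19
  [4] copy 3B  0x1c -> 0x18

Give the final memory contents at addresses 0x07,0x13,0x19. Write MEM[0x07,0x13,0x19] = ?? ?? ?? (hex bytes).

  after D0: wrote 2B at 0x01 = 7fe8
  after D1: wrote 6B at 0x19 = e8dbc5e7a54b
  after D2: wrote 6B at 0x02 = 759b34a3dbee
  after D3: wrote 6B at 0x19 = 759b34a3dbee
  after D4: wrote 3B at 0x18 = a3dbee
query mem[0x07]=0xee, mem[0x13]=0xdb, mem[0x19]=0xdb

MEM[0x07,0x13,0x19] = ee db db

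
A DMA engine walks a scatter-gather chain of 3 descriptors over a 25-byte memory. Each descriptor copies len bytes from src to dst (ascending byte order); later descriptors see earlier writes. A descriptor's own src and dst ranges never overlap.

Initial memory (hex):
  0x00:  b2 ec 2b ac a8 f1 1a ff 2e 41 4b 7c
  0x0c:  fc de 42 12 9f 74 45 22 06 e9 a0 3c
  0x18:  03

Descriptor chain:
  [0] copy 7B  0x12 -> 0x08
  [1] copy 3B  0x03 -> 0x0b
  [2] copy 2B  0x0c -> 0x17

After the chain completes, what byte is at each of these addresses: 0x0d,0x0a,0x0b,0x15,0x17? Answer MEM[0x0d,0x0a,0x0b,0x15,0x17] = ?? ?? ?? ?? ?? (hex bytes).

MEM[0x0d,0x0a,0x0b,0x15,0x17] = f1 06 ac e9 a8

#0 dst[0x08+7] := {0x45,0x22,0x06,0xe9,0xa0,0x3c,0x03}
#1 dst[0x0b+3] := {0xac,0xa8,0xf1}
#2 dst[0x17+2] := {0xa8,0xf1}
query mem[0x0d]=0xf1, mem[0x0a]=0x06, mem[0x0b]=0xac, mem[0x15]=0xe9, mem[0x17]=0xa8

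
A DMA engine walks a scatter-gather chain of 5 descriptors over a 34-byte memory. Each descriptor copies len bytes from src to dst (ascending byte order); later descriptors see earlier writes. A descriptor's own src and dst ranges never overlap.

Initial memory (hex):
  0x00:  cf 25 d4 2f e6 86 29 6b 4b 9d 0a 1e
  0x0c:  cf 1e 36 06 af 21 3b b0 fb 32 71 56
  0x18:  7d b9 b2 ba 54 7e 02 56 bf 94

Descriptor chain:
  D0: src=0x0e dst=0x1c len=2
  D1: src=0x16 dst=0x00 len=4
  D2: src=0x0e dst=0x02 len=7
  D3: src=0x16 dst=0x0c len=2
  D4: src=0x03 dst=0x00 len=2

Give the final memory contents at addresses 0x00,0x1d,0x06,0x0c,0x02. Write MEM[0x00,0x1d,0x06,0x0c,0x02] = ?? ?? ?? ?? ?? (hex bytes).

MEM[0x00,0x1d,0x06,0x0c,0x02] = 06 06 3b 71 36

  after D0: wrote 2B at 0x1c = 3606
  after D1: wrote 4B at 0x00 = 71567db9
  after D2: wrote 7B at 0x02 = 3606af213bb0fb
  after D3: wrote 2B at 0x0c = 7156
  after D4: wrote 2B at 0x00 = 06af
query mem[0x00]=0x06, mem[0x1d]=0x06, mem[0x06]=0x3b, mem[0x0c]=0x71, mem[0x02]=0x36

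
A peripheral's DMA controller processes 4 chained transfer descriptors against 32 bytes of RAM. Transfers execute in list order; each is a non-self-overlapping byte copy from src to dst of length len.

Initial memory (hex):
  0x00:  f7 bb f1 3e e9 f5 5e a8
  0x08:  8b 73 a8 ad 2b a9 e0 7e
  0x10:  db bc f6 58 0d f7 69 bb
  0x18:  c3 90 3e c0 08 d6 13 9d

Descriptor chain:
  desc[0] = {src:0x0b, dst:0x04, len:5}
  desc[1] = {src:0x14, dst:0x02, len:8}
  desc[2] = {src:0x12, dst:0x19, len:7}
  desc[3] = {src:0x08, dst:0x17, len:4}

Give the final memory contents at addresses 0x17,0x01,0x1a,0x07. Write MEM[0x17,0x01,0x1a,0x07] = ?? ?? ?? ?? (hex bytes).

#0 dst[0x04+5] := {0xad,0x2b,0xa9,0xe0,0x7e}
#1 dst[0x02+8] := {0x0d,0xf7,0x69,0xbb,0xc3,0x90,0x3e,0xc0}
#2 dst[0x19+7] := {0xf6,0x58,0x0d,0xf7,0x69,0xbb,0xc3}
#3 dst[0x17+4] := {0x3e,0xc0,0xa8,0xad}
query mem[0x17]=0x3e, mem[0x01]=0xbb, mem[0x1a]=0xad, mem[0x07]=0x90

MEM[0x17,0x01,0x1a,0x07] = 3e bb ad 90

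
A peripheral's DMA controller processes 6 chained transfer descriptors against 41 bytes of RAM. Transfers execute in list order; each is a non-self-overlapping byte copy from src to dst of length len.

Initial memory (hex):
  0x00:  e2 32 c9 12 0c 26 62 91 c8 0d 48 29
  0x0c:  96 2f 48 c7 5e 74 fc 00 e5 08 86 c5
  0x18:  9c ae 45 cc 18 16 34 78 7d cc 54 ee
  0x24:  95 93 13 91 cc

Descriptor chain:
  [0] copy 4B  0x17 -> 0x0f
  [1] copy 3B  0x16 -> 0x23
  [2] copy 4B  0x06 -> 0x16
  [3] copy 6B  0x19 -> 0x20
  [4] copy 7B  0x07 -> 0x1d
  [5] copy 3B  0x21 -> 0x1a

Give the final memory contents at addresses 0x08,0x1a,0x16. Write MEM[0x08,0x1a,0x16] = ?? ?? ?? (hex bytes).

[0] 0x17->0x0f len=4 : c5 9c ae 45
[1] 0x16->0x23 len=3 : 86 c5 9c
[2] 0x06->0x16 len=4 : 62 91 c8 0d
[3] 0x19->0x20 len=6 : 0d 45 cc 18 16 34
[4] 0x07->0x1d len=7 : 91 c8 0d 48 29 96 2f
[5] 0x21->0x1a len=3 : 29 96 2f
query mem[0x08]=0xc8, mem[0x1a]=0x29, mem[0x16]=0x62

MEM[0x08,0x1a,0x16] = c8 29 62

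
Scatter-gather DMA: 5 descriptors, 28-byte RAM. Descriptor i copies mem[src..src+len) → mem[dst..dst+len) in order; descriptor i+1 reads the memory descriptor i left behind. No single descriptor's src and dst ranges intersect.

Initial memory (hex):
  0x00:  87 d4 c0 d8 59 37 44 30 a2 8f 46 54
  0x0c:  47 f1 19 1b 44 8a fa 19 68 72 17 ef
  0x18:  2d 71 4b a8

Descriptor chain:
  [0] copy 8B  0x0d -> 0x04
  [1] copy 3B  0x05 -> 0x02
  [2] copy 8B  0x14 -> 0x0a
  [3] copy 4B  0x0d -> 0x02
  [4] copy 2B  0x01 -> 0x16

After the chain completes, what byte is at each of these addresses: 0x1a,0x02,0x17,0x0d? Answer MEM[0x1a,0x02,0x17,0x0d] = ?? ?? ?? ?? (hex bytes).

D0: mem[0x04..0x0b] <- [f1 19 1b 44 8a fa 19 68]
D1: mem[0x02..0x04] <- [19 1b 44]
D2: mem[0x0a..0x11] <- [68 72 17 ef 2d 71 4b a8]
D3: mem[0x02..0x05] <- [ef 2d 71 4b]
D4: mem[0x16..0x17] <- [d4 ef]
query mem[0x1a]=0x4b, mem[0x02]=0xef, mem[0x17]=0xef, mem[0x0d]=0xef

MEM[0x1a,0x02,0x17,0x0d] = 4b ef ef ef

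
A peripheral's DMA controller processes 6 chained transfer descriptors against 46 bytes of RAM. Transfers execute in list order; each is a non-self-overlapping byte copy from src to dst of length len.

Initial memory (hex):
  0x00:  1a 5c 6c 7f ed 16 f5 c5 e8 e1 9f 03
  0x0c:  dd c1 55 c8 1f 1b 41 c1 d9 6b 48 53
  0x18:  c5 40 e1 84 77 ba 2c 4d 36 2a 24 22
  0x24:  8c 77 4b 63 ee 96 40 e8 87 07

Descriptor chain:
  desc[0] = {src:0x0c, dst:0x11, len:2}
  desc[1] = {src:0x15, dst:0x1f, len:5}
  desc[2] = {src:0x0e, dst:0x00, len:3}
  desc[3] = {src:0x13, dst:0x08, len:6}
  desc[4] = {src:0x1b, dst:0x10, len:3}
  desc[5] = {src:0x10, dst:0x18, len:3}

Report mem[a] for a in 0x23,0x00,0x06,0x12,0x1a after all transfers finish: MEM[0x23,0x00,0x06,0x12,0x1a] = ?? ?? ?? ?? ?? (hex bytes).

[0] 0x0c->0x11 len=2 : dd c1
[1] 0x15->0x1f len=5 : 6b 48 53 c5 40
[2] 0x0e->0x00 len=3 : 55 c8 1f
[3] 0x13->0x08 len=6 : c1 d9 6b 48 53 c5
[4] 0x1b->0x10 len=3 : 84 77 ba
[5] 0x10->0x18 len=3 : 84 77 ba
query mem[0x23]=0x40, mem[0x00]=0x55, mem[0x06]=0xf5, mem[0x12]=0xba, mem[0x1a]=0xba

MEM[0x23,0x00,0x06,0x12,0x1a] = 40 55 f5 ba ba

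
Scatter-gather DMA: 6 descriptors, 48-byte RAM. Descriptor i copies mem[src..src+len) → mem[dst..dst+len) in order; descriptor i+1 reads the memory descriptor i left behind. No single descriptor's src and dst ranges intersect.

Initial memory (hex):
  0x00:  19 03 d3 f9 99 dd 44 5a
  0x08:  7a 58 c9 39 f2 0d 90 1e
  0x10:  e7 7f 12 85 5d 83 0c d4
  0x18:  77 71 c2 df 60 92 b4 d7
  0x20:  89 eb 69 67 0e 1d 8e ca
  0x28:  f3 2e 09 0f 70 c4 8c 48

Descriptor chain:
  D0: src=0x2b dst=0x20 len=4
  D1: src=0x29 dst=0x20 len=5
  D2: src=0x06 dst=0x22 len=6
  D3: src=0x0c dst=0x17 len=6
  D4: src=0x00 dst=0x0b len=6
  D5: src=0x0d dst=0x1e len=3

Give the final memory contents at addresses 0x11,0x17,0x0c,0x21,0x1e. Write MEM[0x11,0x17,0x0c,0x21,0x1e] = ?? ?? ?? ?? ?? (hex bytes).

D0: mem[0x20..0x23] <- [0f 70 c4 8c]
D1: mem[0x20..0x24] <- [2e 09 0f 70 c4]
D2: mem[0x22..0x27] <- [44 5a 7a 58 c9 39]
D3: mem[0x17..0x1c] <- [f2 0d 90 1e e7 7f]
D4: mem[0x0b..0x10] <- [19 03 d3 f9 99 dd]
D5: mem[0x1e..0x20] <- [d3 f9 99]
query mem[0x11]=0x7f, mem[0x17]=0xf2, mem[0x0c]=0x03, mem[0x21]=0x09, mem[0x1e]=0xd3

MEM[0x11,0x17,0x0c,0x21,0x1e] = 7f f2 03 09 d3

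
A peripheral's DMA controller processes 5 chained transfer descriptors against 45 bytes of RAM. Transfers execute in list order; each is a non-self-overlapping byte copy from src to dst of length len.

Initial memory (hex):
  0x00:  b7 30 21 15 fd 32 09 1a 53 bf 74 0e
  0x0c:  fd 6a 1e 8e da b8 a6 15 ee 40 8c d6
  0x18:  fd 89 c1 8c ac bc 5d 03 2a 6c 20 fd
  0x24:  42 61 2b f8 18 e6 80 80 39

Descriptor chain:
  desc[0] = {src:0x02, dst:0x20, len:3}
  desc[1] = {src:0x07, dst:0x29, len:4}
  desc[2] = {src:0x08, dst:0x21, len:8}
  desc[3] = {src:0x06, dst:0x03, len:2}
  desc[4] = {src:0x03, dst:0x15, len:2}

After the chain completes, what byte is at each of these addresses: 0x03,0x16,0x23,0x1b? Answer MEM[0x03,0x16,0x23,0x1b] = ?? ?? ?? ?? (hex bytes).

MEM[0x03,0x16,0x23,0x1b] = 09 1a 74 8c

  after D0: wrote 3B at 0x20 = 2115fd
  after D1: wrote 4B at 0x29 = 1a53bf74
  after D2: wrote 8B at 0x21 = 53bf740efd6a1e8e
  after D3: wrote 2B at 0x03 = 091a
  after D4: wrote 2B at 0x15 = 091a
query mem[0x03]=0x09, mem[0x16]=0x1a, mem[0x23]=0x74, mem[0x1b]=0x8c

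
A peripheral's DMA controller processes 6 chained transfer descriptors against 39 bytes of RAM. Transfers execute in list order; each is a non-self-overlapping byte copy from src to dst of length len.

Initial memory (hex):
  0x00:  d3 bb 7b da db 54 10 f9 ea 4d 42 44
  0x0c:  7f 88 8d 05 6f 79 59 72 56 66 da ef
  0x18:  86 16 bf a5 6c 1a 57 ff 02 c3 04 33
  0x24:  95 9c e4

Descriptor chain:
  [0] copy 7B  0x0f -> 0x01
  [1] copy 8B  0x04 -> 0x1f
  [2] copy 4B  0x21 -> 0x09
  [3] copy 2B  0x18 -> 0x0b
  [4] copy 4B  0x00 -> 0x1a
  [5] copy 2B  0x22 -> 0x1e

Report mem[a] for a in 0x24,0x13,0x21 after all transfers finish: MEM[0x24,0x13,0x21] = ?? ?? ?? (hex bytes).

MEM[0x24,0x13,0x21] = 4d 72 56

D0: mem[0x01..0x07] <- [05 6f 79 59 72 56 66]
D1: mem[0x1f..0x26] <- [59 72 56 66 ea 4d 42 44]
D2: mem[0x09..0x0c] <- [56 66 ea 4d]
D3: mem[0x0b..0x0c] <- [86 16]
D4: mem[0x1a..0x1d] <- [d3 05 6f 79]
D5: mem[0x1e..0x1f] <- [66 ea]
query mem[0x24]=0x4d, mem[0x13]=0x72, mem[0x21]=0x56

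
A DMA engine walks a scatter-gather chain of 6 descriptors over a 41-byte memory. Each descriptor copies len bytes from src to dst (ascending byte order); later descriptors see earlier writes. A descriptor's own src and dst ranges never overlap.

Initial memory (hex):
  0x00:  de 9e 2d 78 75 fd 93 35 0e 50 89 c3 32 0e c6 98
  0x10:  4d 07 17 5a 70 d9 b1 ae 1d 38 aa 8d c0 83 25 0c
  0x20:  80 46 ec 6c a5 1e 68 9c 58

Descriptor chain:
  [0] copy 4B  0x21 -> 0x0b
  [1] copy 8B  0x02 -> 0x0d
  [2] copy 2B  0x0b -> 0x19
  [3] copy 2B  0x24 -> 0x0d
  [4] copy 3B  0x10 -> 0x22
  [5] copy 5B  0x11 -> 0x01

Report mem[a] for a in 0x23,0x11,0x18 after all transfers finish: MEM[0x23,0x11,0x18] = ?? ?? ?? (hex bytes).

[0] 0x21->0x0b len=4 : 46 ec 6c a5
[1] 0x02->0x0d len=8 : 2d 78 75 fd 93 35 0e 50
[2] 0x0b->0x19 len=2 : 46 ec
[3] 0x24->0x0d len=2 : a5 1e
[4] 0x10->0x22 len=3 : fd 93 35
[5] 0x11->0x01 len=5 : 93 35 0e 50 d9
query mem[0x23]=0x93, mem[0x11]=0x93, mem[0x18]=0x1d

MEM[0x23,0x11,0x18] = 93 93 1d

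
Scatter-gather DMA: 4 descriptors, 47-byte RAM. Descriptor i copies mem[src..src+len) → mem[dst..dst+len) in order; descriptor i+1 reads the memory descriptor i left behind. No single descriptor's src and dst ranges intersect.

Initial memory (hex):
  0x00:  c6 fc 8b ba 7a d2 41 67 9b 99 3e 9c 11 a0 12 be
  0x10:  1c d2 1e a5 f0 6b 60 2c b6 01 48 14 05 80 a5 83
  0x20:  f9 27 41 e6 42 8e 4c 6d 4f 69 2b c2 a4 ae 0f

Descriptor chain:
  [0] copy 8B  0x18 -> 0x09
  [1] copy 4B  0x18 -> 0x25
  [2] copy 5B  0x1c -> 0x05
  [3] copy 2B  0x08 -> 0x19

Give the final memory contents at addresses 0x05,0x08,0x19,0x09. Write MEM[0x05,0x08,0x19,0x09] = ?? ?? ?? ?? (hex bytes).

MEM[0x05,0x08,0x19,0x09] = 05 83 83 f9

  after D0: wrote 8B at 0x09 = b60148140580a583
  after D1: wrote 4B at 0x25 = b6014814
  after D2: wrote 5B at 0x05 = 0580a583f9
  after D3: wrote 2B at 0x19 = 83f9
query mem[0x05]=0x05, mem[0x08]=0x83, mem[0x19]=0x83, mem[0x09]=0xf9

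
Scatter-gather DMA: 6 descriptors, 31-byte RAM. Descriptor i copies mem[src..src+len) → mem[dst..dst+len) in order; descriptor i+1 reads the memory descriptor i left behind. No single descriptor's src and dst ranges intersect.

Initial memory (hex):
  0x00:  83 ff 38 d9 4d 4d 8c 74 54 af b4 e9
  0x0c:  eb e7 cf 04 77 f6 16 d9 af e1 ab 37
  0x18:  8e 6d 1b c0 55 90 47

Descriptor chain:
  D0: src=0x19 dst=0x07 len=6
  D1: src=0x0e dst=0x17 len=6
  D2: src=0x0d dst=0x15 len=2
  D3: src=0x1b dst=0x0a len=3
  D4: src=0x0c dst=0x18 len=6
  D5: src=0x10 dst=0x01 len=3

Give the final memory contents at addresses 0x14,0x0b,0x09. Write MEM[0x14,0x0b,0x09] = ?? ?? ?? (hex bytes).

  after D0: wrote 6B at 0x07 = 6d1bc0559047
  after D1: wrote 6B at 0x17 = cf0477f616d9
  after D2: wrote 2B at 0x15 = e7cf
  after D3: wrote 3B at 0x0a = 16d990
  after D4: wrote 6B at 0x18 = 90e7cf0477f6
  after D5: wrote 3B at 0x01 = 77f616
query mem[0x14]=0xaf, mem[0x0b]=0xd9, mem[0x09]=0xc0

MEM[0x14,0x0b,0x09] = af d9 c0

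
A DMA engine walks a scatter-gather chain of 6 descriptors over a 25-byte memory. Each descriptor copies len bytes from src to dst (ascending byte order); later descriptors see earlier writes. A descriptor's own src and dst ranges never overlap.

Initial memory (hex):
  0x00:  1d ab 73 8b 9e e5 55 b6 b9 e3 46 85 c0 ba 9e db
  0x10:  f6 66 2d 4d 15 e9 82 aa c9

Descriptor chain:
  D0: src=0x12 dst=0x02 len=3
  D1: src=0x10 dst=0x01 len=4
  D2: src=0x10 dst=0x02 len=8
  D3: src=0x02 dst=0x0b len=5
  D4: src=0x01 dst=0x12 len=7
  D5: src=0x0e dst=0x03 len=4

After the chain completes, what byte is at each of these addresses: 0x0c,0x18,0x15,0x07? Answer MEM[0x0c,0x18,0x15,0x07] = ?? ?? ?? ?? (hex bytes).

MEM[0x0c,0x18,0x15,0x07] = 66 e9 2d e9

#0 dst[0x02+3] := {0x2d,0x4d,0x15}
#1 dst[0x01+4] := {0xf6,0x66,0x2d,0x4d}
#2 dst[0x02+8] := {0xf6,0x66,0x2d,0x4d,0x15,0xe9,0x82,0xaa}
#3 dst[0x0b+5] := {0xf6,0x66,0x2d,0x4d,0x15}
#4 dst[0x12+7] := {0xf6,0xf6,0x66,0x2d,0x4d,0x15,0xe9}
#5 dst[0x03+4] := {0x4d,0x15,0xf6,0x66}
query mem[0x0c]=0x66, mem[0x18]=0xe9, mem[0x15]=0x2d, mem[0x07]=0xe9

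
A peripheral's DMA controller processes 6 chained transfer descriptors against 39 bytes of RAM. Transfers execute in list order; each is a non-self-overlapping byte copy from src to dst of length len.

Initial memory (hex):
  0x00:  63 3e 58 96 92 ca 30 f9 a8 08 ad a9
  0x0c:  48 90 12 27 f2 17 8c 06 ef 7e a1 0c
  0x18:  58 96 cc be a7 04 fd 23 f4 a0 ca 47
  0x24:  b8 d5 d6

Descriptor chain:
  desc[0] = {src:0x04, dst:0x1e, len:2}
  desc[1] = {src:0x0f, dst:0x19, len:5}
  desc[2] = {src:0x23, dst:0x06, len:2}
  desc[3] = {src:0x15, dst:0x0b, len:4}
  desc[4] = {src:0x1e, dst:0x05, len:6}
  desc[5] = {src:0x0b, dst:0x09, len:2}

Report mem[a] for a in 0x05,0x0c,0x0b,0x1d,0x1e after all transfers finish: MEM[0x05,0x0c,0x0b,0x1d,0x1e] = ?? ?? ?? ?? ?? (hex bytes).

#0 dst[0x1e+2] := {0x92,0xca}
#1 dst[0x19+5] := {0x27,0xf2,0x17,0x8c,0x06}
#2 dst[0x06+2] := {0x47,0xb8}
#3 dst[0x0b+4] := {0x7e,0xa1,0x0c,0x58}
#4 dst[0x05+6] := {0x92,0xca,0xf4,0xa0,0xca,0x47}
#5 dst[0x09+2] := {0x7e,0xa1}
query mem[0x05]=0x92, mem[0x0c]=0xa1, mem[0x0b]=0x7e, mem[0x1d]=0x06, mem[0x1e]=0x92

MEM[0x05,0x0c,0x0b,0x1d,0x1e] = 92 a1 7e 06 92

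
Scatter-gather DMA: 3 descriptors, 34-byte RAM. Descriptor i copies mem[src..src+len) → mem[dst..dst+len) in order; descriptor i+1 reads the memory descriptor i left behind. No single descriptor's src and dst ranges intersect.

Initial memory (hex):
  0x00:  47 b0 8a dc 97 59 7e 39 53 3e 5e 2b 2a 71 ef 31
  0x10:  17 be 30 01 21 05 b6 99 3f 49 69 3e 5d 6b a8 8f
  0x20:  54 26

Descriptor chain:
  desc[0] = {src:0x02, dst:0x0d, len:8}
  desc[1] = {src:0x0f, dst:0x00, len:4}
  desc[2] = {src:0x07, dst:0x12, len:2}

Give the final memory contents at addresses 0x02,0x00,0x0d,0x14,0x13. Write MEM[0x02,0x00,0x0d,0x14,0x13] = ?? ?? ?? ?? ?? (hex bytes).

#0 dst[0x0d+8] := {0x8a,0xdc,0x97,0x59,0x7e,0x39,0x53,0x3e}
#1 dst[0x00+4] := {0x97,0x59,0x7e,0x39}
#2 dst[0x12+2] := {0x39,0x53}
query mem[0x02]=0x7e, mem[0x00]=0x97, mem[0x0d]=0x8a, mem[0x14]=0x3e, mem[0x13]=0x53

MEM[0x02,0x00,0x0d,0x14,0x13] = 7e 97 8a 3e 53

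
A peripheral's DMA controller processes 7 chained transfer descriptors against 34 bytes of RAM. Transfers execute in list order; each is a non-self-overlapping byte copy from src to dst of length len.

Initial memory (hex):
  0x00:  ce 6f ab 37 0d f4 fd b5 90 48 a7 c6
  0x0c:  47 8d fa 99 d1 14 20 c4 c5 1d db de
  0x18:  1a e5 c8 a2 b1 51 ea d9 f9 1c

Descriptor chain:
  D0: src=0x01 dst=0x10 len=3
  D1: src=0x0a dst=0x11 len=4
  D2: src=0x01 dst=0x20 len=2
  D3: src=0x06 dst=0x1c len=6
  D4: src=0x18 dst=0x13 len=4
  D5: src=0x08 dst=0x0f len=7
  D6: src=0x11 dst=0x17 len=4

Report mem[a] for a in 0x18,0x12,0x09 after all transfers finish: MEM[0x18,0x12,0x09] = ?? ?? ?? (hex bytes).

MEM[0x18,0x12,0x09] = c6 c6 48

D0: mem[0x10..0x12] <- [6f ab 37]
D1: mem[0x11..0x14] <- [a7 c6 47 8d]
D2: mem[0x20..0x21] <- [6f ab]
D3: mem[0x1c..0x21] <- [fd b5 90 48 a7 c6]
D4: mem[0x13..0x16] <- [1a e5 c8 a2]
D5: mem[0x0f..0x15] <- [90 48 a7 c6 47 8d fa]
D6: mem[0x17..0x1a] <- [a7 c6 47 8d]
query mem[0x18]=0xc6, mem[0x12]=0xc6, mem[0x09]=0x48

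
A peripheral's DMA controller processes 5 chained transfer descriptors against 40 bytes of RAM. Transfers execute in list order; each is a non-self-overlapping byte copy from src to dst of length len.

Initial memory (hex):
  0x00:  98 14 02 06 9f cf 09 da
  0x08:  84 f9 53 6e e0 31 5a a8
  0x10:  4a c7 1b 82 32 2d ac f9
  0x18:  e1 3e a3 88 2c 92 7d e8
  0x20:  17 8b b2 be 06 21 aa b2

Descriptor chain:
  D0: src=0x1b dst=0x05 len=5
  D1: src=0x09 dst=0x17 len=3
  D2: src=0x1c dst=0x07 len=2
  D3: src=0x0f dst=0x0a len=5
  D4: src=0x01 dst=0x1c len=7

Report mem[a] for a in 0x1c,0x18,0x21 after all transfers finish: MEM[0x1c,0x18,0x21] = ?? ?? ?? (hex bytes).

[0] 0x1b->0x05 len=5 : 88 2c 92 7d e8
[1] 0x09->0x17 len=3 : e8 53 6e
[2] 0x1c->0x07 len=2 : 2c 92
[3] 0x0f->0x0a len=5 : a8 4a c7 1b 82
[4] 0x01->0x1c len=7 : 14 02 06 9f 88 2c 2c
query mem[0x1c]=0x14, mem[0x18]=0x53, mem[0x21]=0x2c

MEM[0x1c,0x18,0x21] = 14 53 2c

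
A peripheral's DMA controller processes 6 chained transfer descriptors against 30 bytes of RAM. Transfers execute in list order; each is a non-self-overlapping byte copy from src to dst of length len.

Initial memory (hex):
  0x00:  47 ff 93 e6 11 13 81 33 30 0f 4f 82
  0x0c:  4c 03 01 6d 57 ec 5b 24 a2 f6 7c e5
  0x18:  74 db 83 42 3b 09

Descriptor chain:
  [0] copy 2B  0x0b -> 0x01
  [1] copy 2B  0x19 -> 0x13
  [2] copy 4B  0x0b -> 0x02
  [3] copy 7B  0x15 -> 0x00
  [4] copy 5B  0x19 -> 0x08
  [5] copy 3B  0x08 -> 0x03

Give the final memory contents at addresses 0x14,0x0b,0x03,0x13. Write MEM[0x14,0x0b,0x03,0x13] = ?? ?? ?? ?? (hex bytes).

MEM[0x14,0x0b,0x03,0x13] = 83 3b db db

#0 dst[0x01+2] := {0x82,0x4c}
#1 dst[0x13+2] := {0xdb,0x83}
#2 dst[0x02+4] := {0x82,0x4c,0x03,0x01}
#3 dst[0x00+7] := {0xf6,0x7c,0xe5,0x74,0xdb,0x83,0x42}
#4 dst[0x08+5] := {0xdb,0x83,0x42,0x3b,0x09}
#5 dst[0x03+3] := {0xdb,0x83,0x42}
query mem[0x14]=0x83, mem[0x0b]=0x3b, mem[0x03]=0xdb, mem[0x13]=0xdb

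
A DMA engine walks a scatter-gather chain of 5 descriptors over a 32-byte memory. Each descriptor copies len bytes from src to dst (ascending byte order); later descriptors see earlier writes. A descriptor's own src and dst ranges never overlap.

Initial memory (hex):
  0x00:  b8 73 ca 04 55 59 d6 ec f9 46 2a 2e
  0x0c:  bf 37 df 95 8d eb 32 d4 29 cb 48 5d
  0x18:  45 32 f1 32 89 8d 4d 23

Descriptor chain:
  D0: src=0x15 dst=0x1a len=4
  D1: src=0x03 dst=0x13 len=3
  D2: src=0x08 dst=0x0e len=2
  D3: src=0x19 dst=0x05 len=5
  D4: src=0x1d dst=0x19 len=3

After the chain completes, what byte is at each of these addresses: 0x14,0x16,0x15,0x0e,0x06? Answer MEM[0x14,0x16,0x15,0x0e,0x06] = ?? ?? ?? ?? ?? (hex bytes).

MEM[0x14,0x16,0x15,0x0e,0x06] = 55 48 59 f9 cb

  after D0: wrote 4B at 0x1a = cb485d45
  after D1: wrote 3B at 0x13 = 045559
  after D2: wrote 2B at 0x0e = f946
  after D3: wrote 5B at 0x05 = 32cb485d45
  after D4: wrote 3B at 0x19 = 454d23
query mem[0x14]=0x55, mem[0x16]=0x48, mem[0x15]=0x59, mem[0x0e]=0xf9, mem[0x06]=0xcb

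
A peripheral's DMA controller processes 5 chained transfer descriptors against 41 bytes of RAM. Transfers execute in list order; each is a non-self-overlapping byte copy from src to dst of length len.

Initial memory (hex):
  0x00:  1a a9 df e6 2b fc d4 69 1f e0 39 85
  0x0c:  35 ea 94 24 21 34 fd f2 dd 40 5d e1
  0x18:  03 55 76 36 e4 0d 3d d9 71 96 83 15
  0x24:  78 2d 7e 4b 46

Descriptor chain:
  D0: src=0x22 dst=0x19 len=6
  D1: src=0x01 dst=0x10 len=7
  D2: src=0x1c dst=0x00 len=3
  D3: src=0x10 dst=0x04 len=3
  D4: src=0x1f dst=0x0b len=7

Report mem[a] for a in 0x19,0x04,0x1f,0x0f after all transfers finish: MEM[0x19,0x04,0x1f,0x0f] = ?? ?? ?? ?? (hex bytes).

D0: mem[0x19..0x1e] <- [83 15 78 2d 7e 4b]
D1: mem[0x10..0x16] <- [a9 df e6 2b fc d4 69]
D2: mem[0x00..0x02] <- [2d 7e 4b]
D3: mem[0x04..0x06] <- [a9 df e6]
D4: mem[0x0b..0x11] <- [d9 71 96 83 15 78 2d]
query mem[0x19]=0x83, mem[0x04]=0xa9, mem[0x1f]=0xd9, mem[0x0f]=0x15

MEM[0x19,0x04,0x1f,0x0f] = 83 a9 d9 15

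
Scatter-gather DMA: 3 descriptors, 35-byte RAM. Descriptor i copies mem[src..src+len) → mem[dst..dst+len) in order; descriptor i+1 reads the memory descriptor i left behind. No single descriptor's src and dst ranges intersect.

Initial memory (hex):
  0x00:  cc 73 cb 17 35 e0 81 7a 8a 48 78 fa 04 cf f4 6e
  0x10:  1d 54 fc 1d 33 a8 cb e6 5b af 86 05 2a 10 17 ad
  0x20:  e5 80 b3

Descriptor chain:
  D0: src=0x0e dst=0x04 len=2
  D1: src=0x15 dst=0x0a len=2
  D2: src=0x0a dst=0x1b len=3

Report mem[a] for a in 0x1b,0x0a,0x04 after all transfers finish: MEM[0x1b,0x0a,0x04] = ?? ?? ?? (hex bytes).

MEM[0x1b,0x0a,0x04] = a8 a8 f4

[0] 0x0e->0x04 len=2 : f4 6e
[1] 0x15->0x0a len=2 : a8 cb
[2] 0x0a->0x1b len=3 : a8 cb 04
query mem[0x1b]=0xa8, mem[0x0a]=0xa8, mem[0x04]=0xf4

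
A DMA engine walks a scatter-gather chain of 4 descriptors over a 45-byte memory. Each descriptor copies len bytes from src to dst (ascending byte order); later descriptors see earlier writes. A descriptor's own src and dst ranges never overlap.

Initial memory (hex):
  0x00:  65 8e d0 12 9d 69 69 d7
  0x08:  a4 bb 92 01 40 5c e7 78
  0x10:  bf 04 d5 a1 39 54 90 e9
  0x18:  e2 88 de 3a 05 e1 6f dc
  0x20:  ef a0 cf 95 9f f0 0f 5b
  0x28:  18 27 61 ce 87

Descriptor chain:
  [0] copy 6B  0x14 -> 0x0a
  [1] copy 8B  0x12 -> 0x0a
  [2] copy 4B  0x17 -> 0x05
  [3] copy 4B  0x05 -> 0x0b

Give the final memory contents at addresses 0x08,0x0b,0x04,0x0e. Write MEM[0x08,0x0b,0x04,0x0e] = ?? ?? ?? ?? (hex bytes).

D0: mem[0x0a..0x0f] <- [39 54 90 e9 e2 88]
D1: mem[0x0a..0x11] <- [d5 a1 39 54 90 e9 e2 88]
D2: mem[0x05..0x08] <- [e9 e2 88 de]
D3: mem[0x0b..0x0e] <- [e9 e2 88 de]
query mem[0x08]=0xde, mem[0x0b]=0xe9, mem[0x04]=0x9d, mem[0x0e]=0xde

MEM[0x08,0x0b,0x04,0x0e] = de e9 9d de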